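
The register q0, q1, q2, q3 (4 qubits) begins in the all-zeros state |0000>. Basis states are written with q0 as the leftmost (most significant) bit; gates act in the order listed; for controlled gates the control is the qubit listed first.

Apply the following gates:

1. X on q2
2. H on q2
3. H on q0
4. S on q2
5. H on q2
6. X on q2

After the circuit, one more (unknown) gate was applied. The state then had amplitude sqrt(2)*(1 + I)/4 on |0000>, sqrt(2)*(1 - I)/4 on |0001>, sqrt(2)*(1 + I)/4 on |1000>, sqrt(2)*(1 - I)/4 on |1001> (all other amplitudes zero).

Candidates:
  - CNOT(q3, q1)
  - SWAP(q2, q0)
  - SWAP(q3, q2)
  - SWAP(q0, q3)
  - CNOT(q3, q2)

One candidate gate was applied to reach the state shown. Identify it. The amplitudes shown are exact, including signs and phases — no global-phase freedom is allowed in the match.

It was SWAP(q3, q2) that produced the state shown.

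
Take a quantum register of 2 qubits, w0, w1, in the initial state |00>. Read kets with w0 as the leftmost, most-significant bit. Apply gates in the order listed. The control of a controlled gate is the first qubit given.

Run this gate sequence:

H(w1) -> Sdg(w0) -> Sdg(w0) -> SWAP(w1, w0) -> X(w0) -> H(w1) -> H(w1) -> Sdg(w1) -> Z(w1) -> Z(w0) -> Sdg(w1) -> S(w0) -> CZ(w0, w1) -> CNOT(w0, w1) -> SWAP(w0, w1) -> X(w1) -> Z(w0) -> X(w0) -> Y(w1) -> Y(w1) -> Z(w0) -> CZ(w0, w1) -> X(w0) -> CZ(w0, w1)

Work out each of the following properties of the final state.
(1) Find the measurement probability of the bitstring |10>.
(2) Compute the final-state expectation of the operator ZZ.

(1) Outcome |10> occurs with probability 1/2. Key observation: steps 6-7 multiply out to the identity, so the circuit reduces to the remaining gates.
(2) The expectation value of ZZ is -1.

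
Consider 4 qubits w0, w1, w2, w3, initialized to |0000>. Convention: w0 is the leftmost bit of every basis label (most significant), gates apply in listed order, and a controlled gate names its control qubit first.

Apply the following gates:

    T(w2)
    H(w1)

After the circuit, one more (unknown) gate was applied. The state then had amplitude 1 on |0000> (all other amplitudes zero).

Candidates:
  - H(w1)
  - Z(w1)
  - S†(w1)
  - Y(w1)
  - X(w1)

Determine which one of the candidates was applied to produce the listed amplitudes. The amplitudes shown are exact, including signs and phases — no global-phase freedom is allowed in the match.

The applied gate was H(w1).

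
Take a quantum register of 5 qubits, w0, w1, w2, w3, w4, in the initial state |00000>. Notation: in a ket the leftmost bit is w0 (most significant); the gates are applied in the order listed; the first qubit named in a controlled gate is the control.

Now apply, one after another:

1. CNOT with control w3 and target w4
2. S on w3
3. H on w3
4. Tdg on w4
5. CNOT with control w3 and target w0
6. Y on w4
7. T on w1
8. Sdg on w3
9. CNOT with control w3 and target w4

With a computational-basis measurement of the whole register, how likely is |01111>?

A full measurement returns |01111> with probability 0.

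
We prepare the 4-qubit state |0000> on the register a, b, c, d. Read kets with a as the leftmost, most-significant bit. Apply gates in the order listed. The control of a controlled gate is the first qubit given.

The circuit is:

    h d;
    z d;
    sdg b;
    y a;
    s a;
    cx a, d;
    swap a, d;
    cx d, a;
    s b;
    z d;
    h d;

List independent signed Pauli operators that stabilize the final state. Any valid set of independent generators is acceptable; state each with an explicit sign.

One valid set of independent stabilizer generators is -XIII, -IIIX, +IZII, +IIZI (any independent generating set of the same group is equally correct).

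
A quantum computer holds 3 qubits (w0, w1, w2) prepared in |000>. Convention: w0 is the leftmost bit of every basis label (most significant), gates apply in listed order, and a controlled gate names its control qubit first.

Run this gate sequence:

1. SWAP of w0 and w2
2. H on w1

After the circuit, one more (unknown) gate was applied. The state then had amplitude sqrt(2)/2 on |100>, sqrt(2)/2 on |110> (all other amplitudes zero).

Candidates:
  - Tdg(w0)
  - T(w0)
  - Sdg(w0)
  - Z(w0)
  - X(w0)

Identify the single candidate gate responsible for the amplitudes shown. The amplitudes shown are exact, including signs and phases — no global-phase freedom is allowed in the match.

It was X(w0) that produced the state shown.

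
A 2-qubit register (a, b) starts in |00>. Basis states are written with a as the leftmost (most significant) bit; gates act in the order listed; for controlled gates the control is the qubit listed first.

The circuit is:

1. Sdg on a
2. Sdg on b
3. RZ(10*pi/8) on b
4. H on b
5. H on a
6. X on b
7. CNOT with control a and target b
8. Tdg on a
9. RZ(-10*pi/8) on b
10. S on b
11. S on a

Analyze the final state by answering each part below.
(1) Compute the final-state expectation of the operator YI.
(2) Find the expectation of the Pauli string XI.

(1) The observable YI averages to sqrt(2)/2.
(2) In the final state, XI has expectation sqrt(2)/2.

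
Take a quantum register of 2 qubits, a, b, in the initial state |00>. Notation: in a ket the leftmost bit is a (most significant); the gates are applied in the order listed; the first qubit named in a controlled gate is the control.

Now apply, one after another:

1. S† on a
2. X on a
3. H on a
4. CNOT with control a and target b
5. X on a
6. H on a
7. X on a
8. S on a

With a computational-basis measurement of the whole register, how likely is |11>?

A full measurement returns |11> with probability 1/4.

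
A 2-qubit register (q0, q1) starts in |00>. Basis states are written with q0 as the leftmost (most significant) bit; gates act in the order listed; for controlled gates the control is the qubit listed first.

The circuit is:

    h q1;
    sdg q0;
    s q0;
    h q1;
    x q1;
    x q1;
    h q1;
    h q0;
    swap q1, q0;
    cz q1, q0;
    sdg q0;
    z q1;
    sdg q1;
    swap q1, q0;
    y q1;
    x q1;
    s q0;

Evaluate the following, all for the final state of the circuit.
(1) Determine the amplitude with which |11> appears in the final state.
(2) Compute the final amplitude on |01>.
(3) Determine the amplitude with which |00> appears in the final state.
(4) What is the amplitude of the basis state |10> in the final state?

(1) The amplitude on |11> is -1/2. Key observation: steps 4-7 multiply out to the identity, so the circuit reduces to the remaining gates.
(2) |01> carries amplitude -1/2 in the final state.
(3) The final state's coefficient on |00> equals I/2.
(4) The final state's coefficient on |10> equals -I/2.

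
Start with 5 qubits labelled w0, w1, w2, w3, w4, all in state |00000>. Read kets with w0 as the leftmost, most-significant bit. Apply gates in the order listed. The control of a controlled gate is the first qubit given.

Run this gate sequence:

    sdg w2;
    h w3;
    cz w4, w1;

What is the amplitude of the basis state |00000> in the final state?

|00000> carries amplitude sqrt(2)/2 in the final state.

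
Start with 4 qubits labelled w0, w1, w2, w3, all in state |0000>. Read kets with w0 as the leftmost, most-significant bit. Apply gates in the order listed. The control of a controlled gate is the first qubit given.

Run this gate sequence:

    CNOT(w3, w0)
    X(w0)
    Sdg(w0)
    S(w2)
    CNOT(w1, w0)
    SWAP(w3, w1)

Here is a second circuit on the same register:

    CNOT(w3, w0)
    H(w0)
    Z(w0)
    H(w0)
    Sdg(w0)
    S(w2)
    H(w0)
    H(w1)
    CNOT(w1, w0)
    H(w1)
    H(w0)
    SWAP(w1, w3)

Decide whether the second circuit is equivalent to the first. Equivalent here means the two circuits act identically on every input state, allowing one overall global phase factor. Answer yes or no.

No: there is an input state on which the two circuits produce genuinely different outputs (not merely differing by a phase).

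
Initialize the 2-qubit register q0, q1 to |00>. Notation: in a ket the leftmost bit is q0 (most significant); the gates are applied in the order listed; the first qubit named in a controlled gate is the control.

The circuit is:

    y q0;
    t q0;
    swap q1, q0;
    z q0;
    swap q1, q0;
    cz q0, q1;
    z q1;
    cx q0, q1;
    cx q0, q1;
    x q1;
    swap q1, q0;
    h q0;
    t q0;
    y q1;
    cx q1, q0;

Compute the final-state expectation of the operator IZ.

In the final state, IZ has expectation 1.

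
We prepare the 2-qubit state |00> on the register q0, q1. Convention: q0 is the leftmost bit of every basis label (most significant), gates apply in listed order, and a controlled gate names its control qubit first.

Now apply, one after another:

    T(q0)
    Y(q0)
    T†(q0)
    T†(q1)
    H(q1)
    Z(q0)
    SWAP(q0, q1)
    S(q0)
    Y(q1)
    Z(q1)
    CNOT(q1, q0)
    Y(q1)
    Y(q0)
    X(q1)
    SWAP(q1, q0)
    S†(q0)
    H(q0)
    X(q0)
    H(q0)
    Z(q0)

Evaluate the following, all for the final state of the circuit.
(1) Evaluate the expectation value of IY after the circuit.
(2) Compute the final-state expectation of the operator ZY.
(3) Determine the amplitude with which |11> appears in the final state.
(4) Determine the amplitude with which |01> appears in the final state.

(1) The observable IY averages to 1. Key observation: the block from step 17 through step 20 cancels to the identity and can be dropped.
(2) The expectation value of ZY is 1.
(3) The final state's coefficient on |11> equals 0.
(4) The amplitude on |01> is -sqrt(2)*exp(3*I*pi/4)/2.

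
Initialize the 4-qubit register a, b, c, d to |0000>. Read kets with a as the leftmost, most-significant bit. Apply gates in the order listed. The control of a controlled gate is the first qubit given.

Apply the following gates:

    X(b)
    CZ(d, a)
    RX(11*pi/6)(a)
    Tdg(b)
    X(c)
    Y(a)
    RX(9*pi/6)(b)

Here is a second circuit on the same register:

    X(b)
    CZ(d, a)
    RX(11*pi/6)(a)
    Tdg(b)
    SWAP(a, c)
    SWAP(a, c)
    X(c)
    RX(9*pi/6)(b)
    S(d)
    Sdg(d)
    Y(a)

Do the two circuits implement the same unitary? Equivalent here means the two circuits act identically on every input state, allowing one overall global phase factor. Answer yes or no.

Yes: on every input state the two circuits agree up to one overall phase factor.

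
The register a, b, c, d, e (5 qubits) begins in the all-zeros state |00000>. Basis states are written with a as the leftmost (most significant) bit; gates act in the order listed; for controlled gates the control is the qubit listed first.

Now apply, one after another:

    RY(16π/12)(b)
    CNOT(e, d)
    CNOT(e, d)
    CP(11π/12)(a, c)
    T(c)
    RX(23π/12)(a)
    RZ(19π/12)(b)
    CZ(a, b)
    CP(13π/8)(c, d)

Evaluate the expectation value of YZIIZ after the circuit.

The observable YZIIZ averages to -sqrt(2)/4 + sqrt(6)/4. Key observation: gates 2-3 undo each other exactly, leaving only the rest of the circuit to track.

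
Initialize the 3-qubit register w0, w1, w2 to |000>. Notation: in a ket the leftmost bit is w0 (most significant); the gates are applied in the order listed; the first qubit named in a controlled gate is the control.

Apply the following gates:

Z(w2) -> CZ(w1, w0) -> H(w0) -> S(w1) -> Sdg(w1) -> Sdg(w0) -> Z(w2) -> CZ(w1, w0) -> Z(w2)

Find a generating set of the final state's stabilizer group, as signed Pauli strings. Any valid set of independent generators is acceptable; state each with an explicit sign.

The final state is stabilized by the group generated by -YII, +IZI, +IIZ; other independent generating sets are equally valid.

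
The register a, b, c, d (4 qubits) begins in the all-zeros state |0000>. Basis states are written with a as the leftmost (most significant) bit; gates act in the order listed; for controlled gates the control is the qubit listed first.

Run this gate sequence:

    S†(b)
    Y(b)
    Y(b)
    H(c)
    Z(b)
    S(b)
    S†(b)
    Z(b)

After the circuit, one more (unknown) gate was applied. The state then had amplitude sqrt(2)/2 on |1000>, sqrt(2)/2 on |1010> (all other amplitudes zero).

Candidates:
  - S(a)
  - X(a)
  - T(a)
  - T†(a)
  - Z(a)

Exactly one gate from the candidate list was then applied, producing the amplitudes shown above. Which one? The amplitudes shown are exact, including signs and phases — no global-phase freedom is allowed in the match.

It was X(a) that produced the state shown. Key observation: the block from step 5 through step 8 cancels to the identity and can be dropped.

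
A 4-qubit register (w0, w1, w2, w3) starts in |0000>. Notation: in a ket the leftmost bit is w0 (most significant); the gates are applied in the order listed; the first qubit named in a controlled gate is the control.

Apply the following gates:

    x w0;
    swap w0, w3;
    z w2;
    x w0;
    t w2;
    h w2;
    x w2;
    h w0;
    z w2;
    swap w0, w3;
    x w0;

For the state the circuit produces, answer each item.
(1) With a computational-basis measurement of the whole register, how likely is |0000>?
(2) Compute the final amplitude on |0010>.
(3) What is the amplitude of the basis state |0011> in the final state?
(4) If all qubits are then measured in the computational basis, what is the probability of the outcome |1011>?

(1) A full measurement returns |0000> with probability 1/4.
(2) The amplitude on |0010> is -1/2.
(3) The final state's coefficient on |0011> equals 1/2.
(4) A full measurement returns |1011> with probability 0.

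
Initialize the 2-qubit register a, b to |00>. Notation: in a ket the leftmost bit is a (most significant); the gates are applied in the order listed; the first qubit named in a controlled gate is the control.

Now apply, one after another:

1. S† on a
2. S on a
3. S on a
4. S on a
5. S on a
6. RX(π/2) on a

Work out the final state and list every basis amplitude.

The final amplitudes are sqrt(2)/2 on |00>, 0 on |01>, -sqrt(2)*I/2 on |10>, 0 on |11>. Key observation: steps 2-5 multiply out to the identity, so the circuit reduces to the remaining gates.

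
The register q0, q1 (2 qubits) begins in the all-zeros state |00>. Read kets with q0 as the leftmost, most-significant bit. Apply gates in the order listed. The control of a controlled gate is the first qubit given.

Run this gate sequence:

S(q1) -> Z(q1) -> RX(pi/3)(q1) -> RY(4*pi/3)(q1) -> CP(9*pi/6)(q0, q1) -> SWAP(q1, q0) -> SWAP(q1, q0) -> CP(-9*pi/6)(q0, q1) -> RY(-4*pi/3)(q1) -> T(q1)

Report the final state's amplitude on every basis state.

The resulting statevector has amplitude sqrt(3)/2 on |00>, -exp(3*I*pi/4)/2 on |01>, 0 on |10>, 0 on |11>. Key observation: the block from step 4 through step 9 cancels to the identity and can be dropped.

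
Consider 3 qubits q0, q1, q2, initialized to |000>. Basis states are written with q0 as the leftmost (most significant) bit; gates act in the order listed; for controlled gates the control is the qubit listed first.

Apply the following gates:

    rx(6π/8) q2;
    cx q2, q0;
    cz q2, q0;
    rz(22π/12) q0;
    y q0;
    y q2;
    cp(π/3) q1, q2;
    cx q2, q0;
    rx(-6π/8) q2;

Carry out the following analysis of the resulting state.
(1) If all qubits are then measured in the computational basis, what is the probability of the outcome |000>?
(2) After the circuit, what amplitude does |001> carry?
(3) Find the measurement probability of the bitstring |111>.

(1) Outcome |000> occurs with probability sqrt(3)/8 + 1/4.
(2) The final state's coefficient on |001> equals (-sqrt(2) + 2 + (sqrt(2) + 2)*exp(5*I*pi/6))*exp(I*pi/12)/4.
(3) Outcome |111> occurs with probability 0.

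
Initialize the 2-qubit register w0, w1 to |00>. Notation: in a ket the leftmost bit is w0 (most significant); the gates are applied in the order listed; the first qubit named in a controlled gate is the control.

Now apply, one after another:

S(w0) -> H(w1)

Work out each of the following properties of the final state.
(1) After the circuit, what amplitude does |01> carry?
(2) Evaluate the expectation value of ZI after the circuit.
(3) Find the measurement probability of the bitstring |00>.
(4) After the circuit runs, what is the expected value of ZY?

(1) The final state's coefficient on |01> equals sqrt(2)/2.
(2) The expectation value of ZI is 1.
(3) A full measurement returns |00> with probability 1/2.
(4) The observable ZY averages to 0.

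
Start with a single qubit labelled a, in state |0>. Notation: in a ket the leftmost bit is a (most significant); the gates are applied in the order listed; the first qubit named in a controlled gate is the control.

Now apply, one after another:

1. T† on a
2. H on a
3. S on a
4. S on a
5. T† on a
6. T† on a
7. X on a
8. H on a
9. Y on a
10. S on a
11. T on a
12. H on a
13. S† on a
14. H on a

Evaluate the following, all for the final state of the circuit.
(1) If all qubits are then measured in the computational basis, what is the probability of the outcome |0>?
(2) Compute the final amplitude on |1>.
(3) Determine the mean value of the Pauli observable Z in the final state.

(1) The probability of measuring |0> is sqrt(2)/4 + 1/2.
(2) |1> carries amplitude -exp(I*pi/4)/2 + I/2 in the final state.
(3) The expectation value of Z is sqrt(2)/2.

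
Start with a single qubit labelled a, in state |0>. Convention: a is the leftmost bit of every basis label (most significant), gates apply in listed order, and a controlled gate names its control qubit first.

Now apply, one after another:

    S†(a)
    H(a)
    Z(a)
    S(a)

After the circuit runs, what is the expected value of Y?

The observable Y averages to -1.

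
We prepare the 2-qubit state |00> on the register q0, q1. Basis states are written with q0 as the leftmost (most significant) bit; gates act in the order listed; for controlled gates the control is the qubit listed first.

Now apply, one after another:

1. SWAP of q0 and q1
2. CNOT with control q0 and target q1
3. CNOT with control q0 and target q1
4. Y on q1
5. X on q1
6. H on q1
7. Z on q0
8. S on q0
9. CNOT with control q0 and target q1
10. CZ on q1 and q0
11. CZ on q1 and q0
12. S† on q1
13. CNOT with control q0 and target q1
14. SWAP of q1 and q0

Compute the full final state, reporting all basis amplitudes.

The resulting statevector has amplitude sqrt(2)*I/2 on |00>, 0 on |01>, sqrt(2)/2 on |10>, 0 on |11>.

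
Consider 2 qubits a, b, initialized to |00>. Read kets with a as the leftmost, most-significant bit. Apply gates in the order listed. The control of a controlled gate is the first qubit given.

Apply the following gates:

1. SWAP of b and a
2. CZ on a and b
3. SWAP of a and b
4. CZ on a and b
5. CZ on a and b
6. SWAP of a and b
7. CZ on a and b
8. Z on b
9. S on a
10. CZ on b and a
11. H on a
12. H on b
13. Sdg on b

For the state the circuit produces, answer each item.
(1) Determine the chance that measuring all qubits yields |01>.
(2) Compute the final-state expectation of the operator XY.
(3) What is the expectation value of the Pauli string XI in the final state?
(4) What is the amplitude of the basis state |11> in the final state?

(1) A full measurement returns |01> with probability 1/4.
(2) In the final state, XY has expectation -1.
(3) In the final state, XI has expectation 1.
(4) The final state's coefficient on |11> equals -I/2.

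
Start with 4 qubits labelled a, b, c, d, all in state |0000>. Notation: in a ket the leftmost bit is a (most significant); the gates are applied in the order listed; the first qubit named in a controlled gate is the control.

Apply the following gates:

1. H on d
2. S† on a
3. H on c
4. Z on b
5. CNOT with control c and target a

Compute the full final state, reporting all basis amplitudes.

After the circuit, the state carries amplitude 1/2 on |0000>, 1/2 on |0001>, 1/2 on |1010>, 1/2 on |1011>, and 0 on every other basis state.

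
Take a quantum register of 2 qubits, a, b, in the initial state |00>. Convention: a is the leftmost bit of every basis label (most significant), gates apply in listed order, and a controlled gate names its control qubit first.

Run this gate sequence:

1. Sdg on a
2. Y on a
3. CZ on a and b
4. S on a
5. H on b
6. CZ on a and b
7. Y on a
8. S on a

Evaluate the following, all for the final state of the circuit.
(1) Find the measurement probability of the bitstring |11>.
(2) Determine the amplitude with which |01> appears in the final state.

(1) A full measurement returns |11> with probability 0.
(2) The final state's coefficient on |01> equals -sqrt(2)*I/2.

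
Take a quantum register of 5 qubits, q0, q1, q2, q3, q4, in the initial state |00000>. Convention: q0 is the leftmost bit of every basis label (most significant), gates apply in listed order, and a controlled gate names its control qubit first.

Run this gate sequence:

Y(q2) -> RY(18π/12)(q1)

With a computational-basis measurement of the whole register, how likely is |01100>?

The probability of measuring |01100> is 1/2.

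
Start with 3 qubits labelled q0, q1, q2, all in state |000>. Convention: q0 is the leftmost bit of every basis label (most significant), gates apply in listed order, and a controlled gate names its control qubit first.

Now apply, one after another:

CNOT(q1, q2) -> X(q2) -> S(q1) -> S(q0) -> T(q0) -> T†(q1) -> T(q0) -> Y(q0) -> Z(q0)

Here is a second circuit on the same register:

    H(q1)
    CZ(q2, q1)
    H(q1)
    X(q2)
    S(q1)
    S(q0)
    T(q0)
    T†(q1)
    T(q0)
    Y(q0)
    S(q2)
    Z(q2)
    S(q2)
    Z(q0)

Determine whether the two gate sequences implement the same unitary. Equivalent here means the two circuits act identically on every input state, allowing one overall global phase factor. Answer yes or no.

No, they are not equivalent — no single phase factor reconciles the two unitaries.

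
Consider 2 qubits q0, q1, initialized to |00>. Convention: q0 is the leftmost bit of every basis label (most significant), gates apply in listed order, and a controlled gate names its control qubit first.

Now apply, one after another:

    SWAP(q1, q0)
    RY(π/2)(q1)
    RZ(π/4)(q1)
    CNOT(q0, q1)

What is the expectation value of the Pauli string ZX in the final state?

The observable ZX averages to sqrt(2)/2.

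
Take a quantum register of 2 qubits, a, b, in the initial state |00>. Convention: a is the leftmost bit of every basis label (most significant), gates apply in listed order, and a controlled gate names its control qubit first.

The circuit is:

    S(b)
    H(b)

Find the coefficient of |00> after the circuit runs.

The final state's coefficient on |00> equals sqrt(2)/2.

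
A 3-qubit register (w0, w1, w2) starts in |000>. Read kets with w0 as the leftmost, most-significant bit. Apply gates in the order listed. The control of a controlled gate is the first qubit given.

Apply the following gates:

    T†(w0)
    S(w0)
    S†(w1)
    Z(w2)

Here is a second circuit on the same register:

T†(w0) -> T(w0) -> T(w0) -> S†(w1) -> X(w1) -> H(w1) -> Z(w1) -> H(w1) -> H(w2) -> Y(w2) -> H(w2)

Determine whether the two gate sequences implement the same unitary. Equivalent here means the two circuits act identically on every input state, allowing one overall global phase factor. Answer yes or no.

No — the two circuits implement different unitaries, even allowing a global phase.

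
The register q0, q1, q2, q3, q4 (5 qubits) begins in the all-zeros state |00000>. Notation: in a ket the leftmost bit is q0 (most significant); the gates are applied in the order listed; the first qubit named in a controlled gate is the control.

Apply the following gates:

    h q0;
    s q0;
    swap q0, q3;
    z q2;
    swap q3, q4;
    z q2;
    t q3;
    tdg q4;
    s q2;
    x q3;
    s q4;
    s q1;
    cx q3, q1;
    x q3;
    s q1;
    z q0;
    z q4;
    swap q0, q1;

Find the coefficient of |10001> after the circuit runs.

|10001> carries amplitude sqrt(2)*exp(I*pi/4)/2 in the final state.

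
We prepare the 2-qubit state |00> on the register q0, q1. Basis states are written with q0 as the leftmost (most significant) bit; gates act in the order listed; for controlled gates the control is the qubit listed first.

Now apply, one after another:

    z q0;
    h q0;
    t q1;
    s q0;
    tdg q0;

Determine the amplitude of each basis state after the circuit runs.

The resulting statevector has amplitude sqrt(2)/2 on |00>, 0 on |01>, sqrt(2)*exp(I*pi/4)/2 on |10>, 0 on |11>.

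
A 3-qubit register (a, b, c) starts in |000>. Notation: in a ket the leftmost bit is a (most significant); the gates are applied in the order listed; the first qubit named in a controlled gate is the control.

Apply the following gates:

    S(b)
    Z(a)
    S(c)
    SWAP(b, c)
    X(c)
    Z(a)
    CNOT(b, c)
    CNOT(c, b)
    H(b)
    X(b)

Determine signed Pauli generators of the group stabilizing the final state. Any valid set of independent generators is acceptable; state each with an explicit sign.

The stabilizer group can be generated by -IXI, +ZII, -IIZ, among other valid generating sets.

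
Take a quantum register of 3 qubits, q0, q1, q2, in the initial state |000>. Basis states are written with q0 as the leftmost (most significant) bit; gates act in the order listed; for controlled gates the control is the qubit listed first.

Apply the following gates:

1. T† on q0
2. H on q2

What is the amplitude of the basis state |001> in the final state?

The amplitude on |001> is sqrt(2)/2.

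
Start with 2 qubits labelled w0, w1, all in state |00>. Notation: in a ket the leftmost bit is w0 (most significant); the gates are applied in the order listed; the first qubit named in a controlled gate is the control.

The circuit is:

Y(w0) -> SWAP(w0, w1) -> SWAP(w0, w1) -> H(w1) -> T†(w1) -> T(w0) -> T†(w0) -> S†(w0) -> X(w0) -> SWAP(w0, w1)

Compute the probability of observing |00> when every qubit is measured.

The probability of measuring |00> is 1/2.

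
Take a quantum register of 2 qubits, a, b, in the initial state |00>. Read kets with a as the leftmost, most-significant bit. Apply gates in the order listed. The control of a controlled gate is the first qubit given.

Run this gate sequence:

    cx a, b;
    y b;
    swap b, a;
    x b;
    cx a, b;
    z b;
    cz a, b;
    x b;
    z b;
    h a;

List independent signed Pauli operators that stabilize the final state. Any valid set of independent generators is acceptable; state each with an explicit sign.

One valid set of independent stabilizer generators is -XI, -IZ (any independent generating set of the same group is equally correct).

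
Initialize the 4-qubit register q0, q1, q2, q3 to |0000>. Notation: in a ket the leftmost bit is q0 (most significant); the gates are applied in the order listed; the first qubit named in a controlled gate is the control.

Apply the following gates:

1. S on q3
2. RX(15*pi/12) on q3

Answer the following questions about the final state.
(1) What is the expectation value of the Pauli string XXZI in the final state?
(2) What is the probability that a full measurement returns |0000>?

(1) The observable XXZI averages to 0.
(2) A full measurement returns |0000> with probability 1/2 - sqrt(2)/4.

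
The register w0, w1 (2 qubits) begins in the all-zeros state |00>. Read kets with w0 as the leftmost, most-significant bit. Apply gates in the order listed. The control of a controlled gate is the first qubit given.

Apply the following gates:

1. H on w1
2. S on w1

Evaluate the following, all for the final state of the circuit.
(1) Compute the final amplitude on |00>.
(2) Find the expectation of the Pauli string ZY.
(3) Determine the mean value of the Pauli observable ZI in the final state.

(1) |00> carries amplitude sqrt(2)/2 in the final state.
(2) In the final state, ZY has expectation 1.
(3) The expectation value of ZI is 1.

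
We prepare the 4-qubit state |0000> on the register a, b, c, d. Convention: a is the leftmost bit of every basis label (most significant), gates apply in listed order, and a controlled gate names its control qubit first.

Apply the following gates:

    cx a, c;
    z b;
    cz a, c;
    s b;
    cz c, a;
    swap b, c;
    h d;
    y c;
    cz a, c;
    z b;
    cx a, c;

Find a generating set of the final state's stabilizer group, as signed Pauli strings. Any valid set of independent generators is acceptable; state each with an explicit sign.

One valid set of independent stabilizer generators is +IIIX, +ZIII, +IZII, -IIZI (any independent generating set of the same group is equally correct).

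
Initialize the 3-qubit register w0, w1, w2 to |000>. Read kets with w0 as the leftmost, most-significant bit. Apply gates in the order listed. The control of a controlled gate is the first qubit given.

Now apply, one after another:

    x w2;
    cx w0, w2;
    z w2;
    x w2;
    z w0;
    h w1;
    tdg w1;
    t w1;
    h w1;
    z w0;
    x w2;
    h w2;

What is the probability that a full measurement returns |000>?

A full measurement returns |000> with probability 1/2. Key observation: the block from step 4 through step 11 cancels to the identity and can be dropped.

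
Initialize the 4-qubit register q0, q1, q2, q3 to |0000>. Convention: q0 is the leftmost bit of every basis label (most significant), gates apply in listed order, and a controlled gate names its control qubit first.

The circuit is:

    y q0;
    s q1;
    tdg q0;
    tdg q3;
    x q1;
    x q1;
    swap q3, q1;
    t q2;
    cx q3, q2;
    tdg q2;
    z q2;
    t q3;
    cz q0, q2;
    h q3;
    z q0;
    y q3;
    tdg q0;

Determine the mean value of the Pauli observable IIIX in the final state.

In the final state, IIIX has expectation -1.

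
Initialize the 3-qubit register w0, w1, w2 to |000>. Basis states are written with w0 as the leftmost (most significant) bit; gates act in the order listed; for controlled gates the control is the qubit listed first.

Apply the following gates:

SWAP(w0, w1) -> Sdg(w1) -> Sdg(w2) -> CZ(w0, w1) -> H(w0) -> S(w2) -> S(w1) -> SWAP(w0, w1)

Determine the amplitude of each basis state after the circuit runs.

After the circuit, the state carries amplitude sqrt(2)/2 on |000>, sqrt(2)/2 on |010>, and 0 on every other basis state.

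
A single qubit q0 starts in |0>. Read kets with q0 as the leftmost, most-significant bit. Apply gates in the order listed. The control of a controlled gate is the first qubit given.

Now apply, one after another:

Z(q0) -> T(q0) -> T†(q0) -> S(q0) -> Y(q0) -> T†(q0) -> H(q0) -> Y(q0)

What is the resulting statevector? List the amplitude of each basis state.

The final amplitudes are sqrt(2)*exp(3*I*pi/4)/2 on |0>, sqrt(2)*exp(3*I*pi/4)/2 on |1>.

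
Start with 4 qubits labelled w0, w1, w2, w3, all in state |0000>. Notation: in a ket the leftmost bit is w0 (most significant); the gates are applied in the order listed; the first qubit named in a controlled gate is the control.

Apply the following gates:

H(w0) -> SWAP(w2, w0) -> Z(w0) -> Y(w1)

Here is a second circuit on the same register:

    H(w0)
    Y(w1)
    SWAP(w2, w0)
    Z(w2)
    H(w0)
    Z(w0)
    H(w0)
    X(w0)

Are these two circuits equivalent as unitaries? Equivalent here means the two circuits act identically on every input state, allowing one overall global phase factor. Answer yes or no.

No: there is an input state on which the two circuits produce genuinely different outputs (not merely differing by a phase).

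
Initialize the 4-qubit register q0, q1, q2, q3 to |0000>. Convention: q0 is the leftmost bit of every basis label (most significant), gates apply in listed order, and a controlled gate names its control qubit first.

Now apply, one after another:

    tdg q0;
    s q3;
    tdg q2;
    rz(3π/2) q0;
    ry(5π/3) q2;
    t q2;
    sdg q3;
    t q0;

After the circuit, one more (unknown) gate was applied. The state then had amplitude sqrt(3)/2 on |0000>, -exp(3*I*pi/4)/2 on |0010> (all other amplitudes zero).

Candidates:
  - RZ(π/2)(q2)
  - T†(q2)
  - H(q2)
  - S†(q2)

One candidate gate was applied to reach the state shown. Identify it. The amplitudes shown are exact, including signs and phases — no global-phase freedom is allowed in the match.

It was RZ(π/2)(q2) that produced the state shown.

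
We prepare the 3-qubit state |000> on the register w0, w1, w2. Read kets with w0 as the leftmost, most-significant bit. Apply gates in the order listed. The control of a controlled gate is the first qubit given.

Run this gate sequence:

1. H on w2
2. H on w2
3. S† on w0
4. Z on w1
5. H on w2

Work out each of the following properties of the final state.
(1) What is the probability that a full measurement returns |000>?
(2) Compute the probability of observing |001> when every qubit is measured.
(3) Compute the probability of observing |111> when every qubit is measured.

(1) A full measurement returns |000> with probability 1/2.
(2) A full measurement returns |001> with probability 1/2.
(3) A full measurement returns |111> with probability 0.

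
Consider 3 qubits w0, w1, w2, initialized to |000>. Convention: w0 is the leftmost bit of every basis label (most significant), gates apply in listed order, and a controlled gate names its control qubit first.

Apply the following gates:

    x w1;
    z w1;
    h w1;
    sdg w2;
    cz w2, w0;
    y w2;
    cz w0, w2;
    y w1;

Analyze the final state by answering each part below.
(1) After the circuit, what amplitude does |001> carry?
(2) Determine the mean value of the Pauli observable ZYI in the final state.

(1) The final state's coefficient on |001> equals sqrt(2)/2.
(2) In the final state, ZYI has expectation 0.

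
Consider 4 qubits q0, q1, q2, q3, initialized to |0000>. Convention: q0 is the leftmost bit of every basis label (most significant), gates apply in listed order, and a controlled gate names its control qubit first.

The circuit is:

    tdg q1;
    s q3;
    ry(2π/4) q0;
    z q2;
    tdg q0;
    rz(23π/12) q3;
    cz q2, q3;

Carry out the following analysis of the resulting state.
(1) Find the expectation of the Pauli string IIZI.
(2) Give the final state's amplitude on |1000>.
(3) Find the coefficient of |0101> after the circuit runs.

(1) The expectation value of IIZI is 1.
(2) The final state's coefficient on |1000> equals sqrt(2)*exp(19*I*pi/24)/2.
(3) The final state's coefficient on |0101> equals 0.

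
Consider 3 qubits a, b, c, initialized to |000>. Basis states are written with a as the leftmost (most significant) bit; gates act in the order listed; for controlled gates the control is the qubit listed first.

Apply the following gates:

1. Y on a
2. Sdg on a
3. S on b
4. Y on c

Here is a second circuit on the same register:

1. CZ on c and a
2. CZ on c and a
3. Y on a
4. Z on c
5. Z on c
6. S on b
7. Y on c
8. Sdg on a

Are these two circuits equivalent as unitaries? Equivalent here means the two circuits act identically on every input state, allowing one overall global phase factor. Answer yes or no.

Yes, they are equivalent — the unitaries differ by at most a global phase.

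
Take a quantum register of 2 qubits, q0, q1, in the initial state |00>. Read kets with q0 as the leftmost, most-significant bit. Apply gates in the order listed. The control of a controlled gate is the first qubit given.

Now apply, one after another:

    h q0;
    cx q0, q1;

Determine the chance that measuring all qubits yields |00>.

The probability of measuring |00> is 1/2.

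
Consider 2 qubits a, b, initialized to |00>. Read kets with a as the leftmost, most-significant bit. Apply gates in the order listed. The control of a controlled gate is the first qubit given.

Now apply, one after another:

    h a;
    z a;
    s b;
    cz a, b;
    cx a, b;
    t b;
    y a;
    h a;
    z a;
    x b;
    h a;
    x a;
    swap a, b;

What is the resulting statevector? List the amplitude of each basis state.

After the circuit, the state carries amplitude sqrt(2)*exp(3*I*pi/4)/2 on |00>, 0 on |01>, 0 on |10>, sqrt(2)*I/2 on |11>.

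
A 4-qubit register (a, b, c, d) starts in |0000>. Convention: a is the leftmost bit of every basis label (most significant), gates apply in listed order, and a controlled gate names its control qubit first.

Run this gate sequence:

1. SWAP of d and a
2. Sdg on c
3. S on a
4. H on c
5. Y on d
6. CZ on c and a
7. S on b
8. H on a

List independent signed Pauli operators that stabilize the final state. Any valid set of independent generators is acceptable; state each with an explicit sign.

The final state is stabilized by the group generated by +XIII, +IIXI, +IZII, -IIIZ; other independent generating sets are equally valid.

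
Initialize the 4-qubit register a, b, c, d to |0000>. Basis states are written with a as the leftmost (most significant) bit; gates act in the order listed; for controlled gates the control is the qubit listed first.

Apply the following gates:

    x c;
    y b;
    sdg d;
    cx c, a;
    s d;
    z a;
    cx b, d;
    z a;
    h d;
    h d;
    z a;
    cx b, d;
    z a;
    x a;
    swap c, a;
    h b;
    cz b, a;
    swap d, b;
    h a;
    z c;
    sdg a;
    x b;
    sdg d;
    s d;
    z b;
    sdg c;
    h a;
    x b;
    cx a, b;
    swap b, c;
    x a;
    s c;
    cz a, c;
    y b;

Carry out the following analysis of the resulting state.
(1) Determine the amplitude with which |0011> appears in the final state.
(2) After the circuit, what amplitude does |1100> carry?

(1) The final state's coefficient on |0011> equals 0.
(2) The amplitude on |1100> is sqrt(2)*(1 + I)/4.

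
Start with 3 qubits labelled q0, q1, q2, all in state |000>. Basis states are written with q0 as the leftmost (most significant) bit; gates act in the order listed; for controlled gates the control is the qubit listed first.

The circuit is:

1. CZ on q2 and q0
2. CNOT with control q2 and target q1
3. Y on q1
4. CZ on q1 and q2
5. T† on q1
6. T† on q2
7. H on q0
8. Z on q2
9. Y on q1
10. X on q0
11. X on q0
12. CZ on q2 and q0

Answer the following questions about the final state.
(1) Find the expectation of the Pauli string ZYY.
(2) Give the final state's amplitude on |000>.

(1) In the final state, ZYY has expectation 0.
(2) |000> carries amplitude -sqrt(2)*exp(3*I*pi/4)/2 in the final state.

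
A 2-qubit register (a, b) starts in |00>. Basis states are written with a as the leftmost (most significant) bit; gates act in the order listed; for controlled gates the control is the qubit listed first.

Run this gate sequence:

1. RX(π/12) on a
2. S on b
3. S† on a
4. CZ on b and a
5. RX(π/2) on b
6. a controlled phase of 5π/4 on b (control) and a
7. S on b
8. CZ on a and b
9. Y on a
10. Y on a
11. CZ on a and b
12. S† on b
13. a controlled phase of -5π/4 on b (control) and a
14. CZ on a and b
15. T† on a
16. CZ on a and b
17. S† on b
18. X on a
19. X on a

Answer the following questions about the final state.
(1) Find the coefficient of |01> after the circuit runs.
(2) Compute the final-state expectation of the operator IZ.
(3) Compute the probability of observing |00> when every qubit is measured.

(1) The final state's coefficient on |01> equals -sqrt(6*sqrt(2) + 12)/8 - sqrt(4 - 2*sqrt(2))/8.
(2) The expectation value of IZ is 0.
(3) A full measurement returns |00> with probability sqrt(2)/16 + sqrt(6)/16 + 1/4.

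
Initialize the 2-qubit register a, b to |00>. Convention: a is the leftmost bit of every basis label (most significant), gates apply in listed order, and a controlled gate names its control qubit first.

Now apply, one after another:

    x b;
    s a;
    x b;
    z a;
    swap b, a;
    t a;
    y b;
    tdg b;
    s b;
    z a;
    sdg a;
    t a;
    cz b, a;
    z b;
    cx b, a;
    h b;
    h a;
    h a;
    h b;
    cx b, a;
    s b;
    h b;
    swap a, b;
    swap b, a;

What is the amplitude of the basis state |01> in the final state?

The amplitude on |01> is -sqrt(2)*exp(I*pi/4)/2. Key observation: the block from step 15 through step 20 cancels to the identity and can be dropped.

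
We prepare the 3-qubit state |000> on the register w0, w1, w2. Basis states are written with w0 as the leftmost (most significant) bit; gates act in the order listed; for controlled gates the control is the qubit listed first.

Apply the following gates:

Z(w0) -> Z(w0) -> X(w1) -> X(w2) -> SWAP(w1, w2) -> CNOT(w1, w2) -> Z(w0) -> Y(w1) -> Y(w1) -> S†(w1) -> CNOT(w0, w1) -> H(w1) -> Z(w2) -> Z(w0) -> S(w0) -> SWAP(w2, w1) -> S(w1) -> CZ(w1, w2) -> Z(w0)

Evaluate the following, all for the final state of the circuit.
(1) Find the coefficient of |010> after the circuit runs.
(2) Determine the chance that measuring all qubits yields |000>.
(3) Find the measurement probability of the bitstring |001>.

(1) The amplitude on |010> is 0.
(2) Outcome |000> occurs with probability 1/2.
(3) A full measurement returns |001> with probability 1/2.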